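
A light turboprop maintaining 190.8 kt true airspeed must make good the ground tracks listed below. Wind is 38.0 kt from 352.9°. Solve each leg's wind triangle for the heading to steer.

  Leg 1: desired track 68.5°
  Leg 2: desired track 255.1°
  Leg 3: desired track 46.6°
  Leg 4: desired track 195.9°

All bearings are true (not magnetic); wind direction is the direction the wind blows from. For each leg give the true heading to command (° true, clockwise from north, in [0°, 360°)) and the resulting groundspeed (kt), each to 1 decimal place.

Leg 1: heading=57.4°, groundspeed=177.8 kt
Leg 2: heading=266.5°, groundspeed=192.2 kt
Leg 3: heading=37.4°, groundspeed=165.8 kt
Leg 4: heading=200.4°, groundspeed=225.2 kt

Leg 1: desired track 68.5°; wind correction -11.1° → command heading 57.4°, groundspeed 177.8 kt
Leg 2: desired track 255.1°; wind correction +11.4° → command heading 266.5°, groundspeed 192.2 kt
Leg 3: desired track 46.6°; wind correction -9.2° → command heading 37.4°, groundspeed 165.8 kt
Leg 4: desired track 195.9°; wind correction +4.5° → command heading 200.4°, groundspeed 225.2 kt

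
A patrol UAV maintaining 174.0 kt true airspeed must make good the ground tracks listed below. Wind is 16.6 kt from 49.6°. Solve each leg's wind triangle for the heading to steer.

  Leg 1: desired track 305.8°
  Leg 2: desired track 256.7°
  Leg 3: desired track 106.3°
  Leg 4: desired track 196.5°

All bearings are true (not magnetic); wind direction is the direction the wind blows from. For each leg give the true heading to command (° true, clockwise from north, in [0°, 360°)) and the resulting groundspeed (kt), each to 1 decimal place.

Leg 1: heading=311.1°, groundspeed=177.2 kt
Leg 2: heading=259.2°, groundspeed=188.6 kt
Leg 3: heading=101.7°, groundspeed=164.3 kt
Leg 4: heading=193.5°, groundspeed=187.7 kt

Leg 1: desired track 305.8°; wind correction +5.3° → command heading 311.1°, groundspeed 177.2 kt
Leg 2: desired track 256.7°; wind correction +2.5° → command heading 259.2°, groundspeed 188.6 kt
Leg 3: desired track 106.3°; wind correction -4.6° → command heading 101.7°, groundspeed 164.3 kt
Leg 4: desired track 196.5°; wind correction -3.0° → command heading 193.5°, groundspeed 187.7 kt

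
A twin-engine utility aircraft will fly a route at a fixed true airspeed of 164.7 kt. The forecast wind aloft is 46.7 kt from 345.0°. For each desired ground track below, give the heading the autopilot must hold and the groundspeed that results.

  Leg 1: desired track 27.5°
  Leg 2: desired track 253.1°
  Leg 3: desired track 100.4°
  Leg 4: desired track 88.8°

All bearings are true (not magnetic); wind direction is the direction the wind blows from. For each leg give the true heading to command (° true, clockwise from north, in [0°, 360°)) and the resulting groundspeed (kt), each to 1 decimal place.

Leg 1: heading=16.5°, groundspeed=127.2 kt
Leg 2: heading=269.6°, groundspeed=159.5 kt
Leg 3: heading=85.6°, groundspeed=179.2 kt
Leg 4: heading=72.8°, groundspeed=169.5 kt

Leg 1: desired track 27.5°; wind correction -11.0° → command heading 16.5°, groundspeed 127.2 kt
Leg 2: desired track 253.1°; wind correction +16.5° → command heading 269.6°, groundspeed 159.5 kt
Leg 3: desired track 100.4°; wind correction -14.8° → command heading 85.6°, groundspeed 179.2 kt
Leg 4: desired track 88.8°; wind correction -16.0° → command heading 72.8°, groundspeed 169.5 kt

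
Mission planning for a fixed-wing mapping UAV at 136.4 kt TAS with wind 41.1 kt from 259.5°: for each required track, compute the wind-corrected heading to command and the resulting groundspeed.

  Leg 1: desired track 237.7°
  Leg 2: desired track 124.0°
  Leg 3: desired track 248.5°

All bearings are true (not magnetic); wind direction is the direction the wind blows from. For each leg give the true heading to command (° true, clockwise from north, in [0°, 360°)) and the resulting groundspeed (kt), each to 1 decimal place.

Leg 1: heading=244.1°, groundspeed=97.4 kt
Leg 2: heading=136.2°, groundspeed=162.6 kt
Leg 3: heading=251.8°, groundspeed=95.8 kt

Leg 1: desired track 237.7°; wind correction +6.4° → command heading 244.1°, groundspeed 97.4 kt
Leg 2: desired track 124.0°; wind correction +12.2° → command heading 136.2°, groundspeed 162.6 kt
Leg 3: desired track 248.5°; wind correction +3.3° → command heading 251.8°, groundspeed 95.8 kt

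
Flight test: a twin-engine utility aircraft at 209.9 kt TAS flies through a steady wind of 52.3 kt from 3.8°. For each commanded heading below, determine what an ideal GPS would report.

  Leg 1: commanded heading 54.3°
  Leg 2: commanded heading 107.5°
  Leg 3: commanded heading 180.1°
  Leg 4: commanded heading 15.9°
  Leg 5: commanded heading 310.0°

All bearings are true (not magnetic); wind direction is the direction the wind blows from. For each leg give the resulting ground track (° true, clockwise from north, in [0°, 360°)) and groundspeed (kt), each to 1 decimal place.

Leg 1: heading 54.3°; drift +12.9° → track 67.2°, groundspeed 181.2 kt
Leg 2: heading 107.5°; drift +12.9° → track 120.4°, groundspeed 228.0 kt
Leg 3: heading 180.1°; drift +0.7° → track 180.8°, groundspeed 262.1 kt
Leg 4: heading 15.9°; drift +4.0° → track 19.9°, groundspeed 159.1 kt
Leg 5: heading 310.0°; drift -13.3° → track 296.7°, groundspeed 183.9 kt

Leg 1: track=67.2°, groundspeed=181.2 kt
Leg 2: track=120.4°, groundspeed=228.0 kt
Leg 3: track=180.8°, groundspeed=262.1 kt
Leg 4: track=19.9°, groundspeed=159.1 kt
Leg 5: track=296.7°, groundspeed=183.9 kt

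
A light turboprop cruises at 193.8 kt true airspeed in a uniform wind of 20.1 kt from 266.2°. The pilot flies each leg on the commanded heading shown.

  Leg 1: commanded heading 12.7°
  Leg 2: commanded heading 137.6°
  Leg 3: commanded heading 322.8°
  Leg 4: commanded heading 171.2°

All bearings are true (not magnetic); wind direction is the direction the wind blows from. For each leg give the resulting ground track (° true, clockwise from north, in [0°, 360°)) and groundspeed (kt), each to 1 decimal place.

Leg 1: heading 12.7°; drift +5.5° → track 18.2°, groundspeed 200.4 kt
Leg 2: heading 137.6°; drift -4.4° → track 133.2°, groundspeed 206.9 kt
Leg 3: heading 322.8°; drift +5.2° → track 328.0°, groundspeed 183.5 kt
Leg 4: heading 171.2°; drift -5.8° → track 165.4°, groundspeed 196.6 kt

Leg 1: track=18.2°, groundspeed=200.4 kt
Leg 2: track=133.2°, groundspeed=206.9 kt
Leg 3: track=328.0°, groundspeed=183.5 kt
Leg 4: track=165.4°, groundspeed=196.6 kt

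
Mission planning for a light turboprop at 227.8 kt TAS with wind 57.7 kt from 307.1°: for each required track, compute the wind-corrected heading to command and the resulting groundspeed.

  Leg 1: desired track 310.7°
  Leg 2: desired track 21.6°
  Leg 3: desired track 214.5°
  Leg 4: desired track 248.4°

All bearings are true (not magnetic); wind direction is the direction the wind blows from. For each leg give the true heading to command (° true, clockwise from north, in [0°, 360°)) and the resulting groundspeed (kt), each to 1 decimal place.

Leg 1: desired track 310.7°; wind correction -0.9° → command heading 309.8°, groundspeed 170.2 kt
Leg 2: desired track 21.6°; wind correction -14.1° → command heading 7.5°, groundspeed 205.5 kt
Leg 3: desired track 214.5°; wind correction +14.7° → command heading 229.2°, groundspeed 223.0 kt
Leg 4: desired track 248.4°; wind correction +12.5° → command heading 260.9°, groundspeed 192.4 kt

Leg 1: heading=309.8°, groundspeed=170.2 kt
Leg 2: heading=7.5°, groundspeed=205.5 kt
Leg 3: heading=229.2°, groundspeed=223.0 kt
Leg 4: heading=260.9°, groundspeed=192.4 kt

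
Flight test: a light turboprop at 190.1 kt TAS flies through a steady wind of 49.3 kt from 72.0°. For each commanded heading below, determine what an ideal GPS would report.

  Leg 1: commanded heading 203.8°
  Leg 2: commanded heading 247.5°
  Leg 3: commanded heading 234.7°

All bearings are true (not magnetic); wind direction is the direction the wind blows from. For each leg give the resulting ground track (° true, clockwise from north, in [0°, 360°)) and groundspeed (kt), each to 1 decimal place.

Leg 1: track=213.2°, groundspeed=226.0 kt
Leg 2: track=248.4°, groundspeed=239.3 kt
Leg 3: track=238.2°, groundspeed=237.6 kt

Leg 1: heading 203.8°; drift +9.4° → track 213.2°, groundspeed 226.0 kt
Leg 2: heading 247.5°; drift +0.9° → track 248.4°, groundspeed 239.3 kt
Leg 3: heading 234.7°; drift +3.5° → track 238.2°, groundspeed 237.6 kt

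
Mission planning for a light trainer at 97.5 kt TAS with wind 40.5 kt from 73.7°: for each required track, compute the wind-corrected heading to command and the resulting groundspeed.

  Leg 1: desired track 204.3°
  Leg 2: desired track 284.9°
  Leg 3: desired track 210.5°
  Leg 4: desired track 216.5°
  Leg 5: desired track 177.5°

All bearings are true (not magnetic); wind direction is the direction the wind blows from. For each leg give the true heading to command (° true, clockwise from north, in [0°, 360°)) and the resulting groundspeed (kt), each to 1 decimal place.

Leg 1: desired track 204.3°; wind correction -18.4° → command heading 185.9°, groundspeed 118.9 kt
Leg 2: desired track 284.9°; wind correction +12.4° → command heading 297.3°, groundspeed 129.9 kt
Leg 3: desired track 210.5°; wind correction -16.5° → command heading 194.0°, groundspeed 123.0 kt
Leg 4: desired track 216.5°; wind correction -14.5° → command heading 202.0°, groundspeed 126.6 kt
Leg 5: desired track 177.5°; wind correction -23.8° → command heading 153.7°, groundspeed 98.9 kt

Leg 1: heading=185.9°, groundspeed=118.9 kt
Leg 2: heading=297.3°, groundspeed=129.9 kt
Leg 3: heading=194.0°, groundspeed=123.0 kt
Leg 4: heading=202.0°, groundspeed=126.6 kt
Leg 5: heading=153.7°, groundspeed=98.9 kt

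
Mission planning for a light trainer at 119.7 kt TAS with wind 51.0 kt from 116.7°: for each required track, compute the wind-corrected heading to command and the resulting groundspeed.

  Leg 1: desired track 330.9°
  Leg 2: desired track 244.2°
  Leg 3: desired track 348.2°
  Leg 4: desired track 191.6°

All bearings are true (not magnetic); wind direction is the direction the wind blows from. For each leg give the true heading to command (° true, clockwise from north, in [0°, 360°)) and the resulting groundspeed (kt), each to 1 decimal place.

Leg 1: heading=344.8°, groundspeed=158.4 kt
Leg 2: heading=224.4°, groundspeed=143.7 kt
Leg 3: heading=7.7°, groundspeed=144.6 kt
Leg 4: heading=167.3°, groundspeed=95.8 kt

Leg 1: desired track 330.9°; wind correction +13.9° → command heading 344.8°, groundspeed 158.4 kt
Leg 2: desired track 244.2°; wind correction -19.8° → command heading 224.4°, groundspeed 143.7 kt
Leg 3: desired track 348.2°; wind correction +19.5° → command heading 7.7°, groundspeed 144.6 kt
Leg 4: desired track 191.6°; wind correction -24.3° → command heading 167.3°, groundspeed 95.8 kt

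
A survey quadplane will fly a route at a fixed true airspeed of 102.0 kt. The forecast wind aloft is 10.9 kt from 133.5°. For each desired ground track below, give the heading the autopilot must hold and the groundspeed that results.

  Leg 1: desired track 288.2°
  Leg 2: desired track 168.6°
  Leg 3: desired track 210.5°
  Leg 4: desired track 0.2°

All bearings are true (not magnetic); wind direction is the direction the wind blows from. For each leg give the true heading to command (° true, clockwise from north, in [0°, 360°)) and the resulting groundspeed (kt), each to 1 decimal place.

Leg 1: heading=285.6°, groundspeed=111.7 kt
Leg 2: heading=165.1°, groundspeed=92.9 kt
Leg 3: heading=204.5°, groundspeed=99.0 kt
Leg 4: heading=4.7°, groundspeed=109.2 kt

Leg 1: desired track 288.2°; wind correction -2.6° → command heading 285.6°, groundspeed 111.7 kt
Leg 2: desired track 168.6°; wind correction -3.5° → command heading 165.1°, groundspeed 92.9 kt
Leg 3: desired track 210.5°; wind correction -6.0° → command heading 204.5°, groundspeed 99.0 kt
Leg 4: desired track 0.2°; wind correction +4.5° → command heading 4.7°, groundspeed 109.2 kt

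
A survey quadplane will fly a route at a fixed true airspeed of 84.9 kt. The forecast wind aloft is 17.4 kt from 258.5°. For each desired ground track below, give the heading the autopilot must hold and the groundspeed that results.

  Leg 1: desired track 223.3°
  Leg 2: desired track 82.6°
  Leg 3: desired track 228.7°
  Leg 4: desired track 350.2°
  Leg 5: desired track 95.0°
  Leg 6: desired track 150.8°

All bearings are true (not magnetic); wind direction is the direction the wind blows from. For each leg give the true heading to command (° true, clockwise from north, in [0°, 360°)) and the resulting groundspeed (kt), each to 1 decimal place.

Leg 1: desired track 223.3°; wind correction +6.8° → command heading 230.1°, groundspeed 70.1 kt
Leg 2: desired track 82.6°; wind correction +0.8° → command heading 83.4°, groundspeed 102.2 kt
Leg 3: desired track 228.7°; wind correction +5.8° → command heading 234.5°, groundspeed 69.4 kt
Leg 4: desired track 350.2°; wind correction -11.8° → command heading 338.4°, groundspeed 83.6 kt
Leg 5: desired track 95.0°; wind correction +3.3° → command heading 98.3°, groundspeed 101.4 kt
Leg 6: desired track 150.8°; wind correction +11.3° → command heading 162.1°, groundspeed 88.6 kt

Leg 1: heading=230.1°, groundspeed=70.1 kt
Leg 2: heading=83.4°, groundspeed=102.2 kt
Leg 3: heading=234.5°, groundspeed=69.4 kt
Leg 4: heading=338.4°, groundspeed=83.6 kt
Leg 5: heading=98.3°, groundspeed=101.4 kt
Leg 6: heading=162.1°, groundspeed=88.6 kt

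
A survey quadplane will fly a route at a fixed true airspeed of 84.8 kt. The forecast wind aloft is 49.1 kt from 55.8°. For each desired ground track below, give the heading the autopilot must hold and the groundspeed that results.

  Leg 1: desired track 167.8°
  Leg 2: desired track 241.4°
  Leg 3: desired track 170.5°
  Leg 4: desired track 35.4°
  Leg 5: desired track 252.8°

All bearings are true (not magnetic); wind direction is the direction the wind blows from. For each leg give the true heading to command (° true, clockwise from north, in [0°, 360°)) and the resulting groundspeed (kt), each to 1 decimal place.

Leg 1: heading=135.3°, groundspeed=89.9 kt
Leg 2: heading=244.6°, groundspeed=133.5 kt
Leg 3: heading=138.8°, groundspeed=92.6 kt
Leg 4: heading=47.0°, groundspeed=37.0 kt
Leg 5: heading=262.5°, groundspeed=130.5 kt

Leg 1: desired track 167.8°; wind correction -32.5° → command heading 135.3°, groundspeed 89.9 kt
Leg 2: desired track 241.4°; wind correction +3.2° → command heading 244.6°, groundspeed 133.5 kt
Leg 3: desired track 170.5°; wind correction -31.7° → command heading 138.8°, groundspeed 92.6 kt
Leg 4: desired track 35.4°; wind correction +11.6° → command heading 47.0°, groundspeed 37.0 kt
Leg 5: desired track 252.8°; wind correction +9.7° → command heading 262.5°, groundspeed 130.5 kt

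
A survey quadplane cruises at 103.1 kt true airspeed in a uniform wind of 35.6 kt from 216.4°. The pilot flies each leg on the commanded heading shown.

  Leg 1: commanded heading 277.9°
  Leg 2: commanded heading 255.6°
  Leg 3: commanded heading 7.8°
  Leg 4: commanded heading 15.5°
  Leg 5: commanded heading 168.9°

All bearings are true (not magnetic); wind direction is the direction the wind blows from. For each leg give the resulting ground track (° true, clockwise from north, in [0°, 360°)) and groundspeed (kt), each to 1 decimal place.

Leg 1: heading 277.9°; drift +20.0° → track 297.9°, groundspeed 91.6 kt
Leg 2: heading 255.6°; drift +16.6° → track 272.2°, groundspeed 78.8 kt
Leg 3: heading 7.8°; drift +7.2° → track 15.0°, groundspeed 135.4 kt
Leg 4: heading 15.5°; drift +5.3° → track 20.8°, groundspeed 136.9 kt
Leg 5: heading 168.9°; drift -18.4° → track 150.5°, groundspeed 83.3 kt

Leg 1: track=297.9°, groundspeed=91.6 kt
Leg 2: track=272.2°, groundspeed=78.8 kt
Leg 3: track=15.0°, groundspeed=135.4 kt
Leg 4: track=20.8°, groundspeed=136.9 kt
Leg 5: track=150.5°, groundspeed=83.3 kt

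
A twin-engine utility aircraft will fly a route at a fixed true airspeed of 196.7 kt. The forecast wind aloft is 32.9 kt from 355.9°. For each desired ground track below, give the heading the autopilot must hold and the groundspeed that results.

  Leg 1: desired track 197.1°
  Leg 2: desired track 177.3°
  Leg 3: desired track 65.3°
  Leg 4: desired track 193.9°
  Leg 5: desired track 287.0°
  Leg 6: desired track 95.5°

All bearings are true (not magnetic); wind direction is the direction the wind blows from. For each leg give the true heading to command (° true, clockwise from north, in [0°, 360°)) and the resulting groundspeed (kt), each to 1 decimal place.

Leg 1: heading=200.6°, groundspeed=227.0 kt
Leg 2: heading=177.5°, groundspeed=229.6 kt
Leg 3: heading=56.3°, groundspeed=182.7 kt
Leg 4: heading=196.9°, groundspeed=227.7 kt
Leg 5: heading=296.0°, groundspeed=182.4 kt
Leg 6: heading=86.0°, groundspeed=199.5 kt

Leg 1: desired track 197.1°; wind correction +3.5° → command heading 200.6°, groundspeed 227.0 kt
Leg 2: desired track 177.3°; wind correction +0.2° → command heading 177.5°, groundspeed 229.6 kt
Leg 3: desired track 65.3°; wind correction -9.0° → command heading 56.3°, groundspeed 182.7 kt
Leg 4: desired track 193.9°; wind correction +3.0° → command heading 196.9°, groundspeed 227.7 kt
Leg 5: desired track 287.0°; wind correction +9.0° → command heading 296.0°, groundspeed 182.4 kt
Leg 6: desired track 95.5°; wind correction -9.5° → command heading 86.0°, groundspeed 199.5 kt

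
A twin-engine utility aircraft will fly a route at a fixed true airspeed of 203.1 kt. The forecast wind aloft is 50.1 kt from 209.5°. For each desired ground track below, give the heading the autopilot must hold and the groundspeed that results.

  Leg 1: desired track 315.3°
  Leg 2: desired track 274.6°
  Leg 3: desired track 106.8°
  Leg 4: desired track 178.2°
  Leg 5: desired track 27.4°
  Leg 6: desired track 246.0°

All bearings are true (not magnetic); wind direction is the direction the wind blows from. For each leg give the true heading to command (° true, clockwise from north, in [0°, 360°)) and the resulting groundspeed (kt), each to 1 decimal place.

Leg 1: desired track 315.3°; wind correction -13.7° → command heading 301.6°, groundspeed 210.9 kt
Leg 2: desired track 274.6°; wind correction -12.9° → command heading 261.7°, groundspeed 176.9 kt
Leg 3: desired track 106.8°; wind correction +13.9° → command heading 120.7°, groundspeed 208.1 kt
Leg 4: desired track 178.2°; wind correction +7.4° → command heading 185.6°, groundspeed 158.6 kt
Leg 5: desired track 27.4°; wind correction -0.5° → command heading 26.9°, groundspeed 253.2 kt
Leg 6: desired track 246.0°; wind correction -8.4° → command heading 237.6°, groundspeed 160.6 kt

Leg 1: heading=301.6°, groundspeed=210.9 kt
Leg 2: heading=261.7°, groundspeed=176.9 kt
Leg 3: heading=120.7°, groundspeed=208.1 kt
Leg 4: heading=185.6°, groundspeed=158.6 kt
Leg 5: heading=26.9°, groundspeed=253.2 kt
Leg 6: heading=237.6°, groundspeed=160.6 kt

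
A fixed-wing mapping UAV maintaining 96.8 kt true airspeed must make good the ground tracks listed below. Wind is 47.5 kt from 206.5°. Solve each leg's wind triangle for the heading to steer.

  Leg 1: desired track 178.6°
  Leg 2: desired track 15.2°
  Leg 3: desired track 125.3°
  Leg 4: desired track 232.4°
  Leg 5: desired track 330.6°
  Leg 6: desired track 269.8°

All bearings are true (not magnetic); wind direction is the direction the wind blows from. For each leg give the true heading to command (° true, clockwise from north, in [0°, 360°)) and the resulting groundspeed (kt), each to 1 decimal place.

Leg 1: desired track 178.6°; wind correction +13.3° → command heading 191.9°, groundspeed 52.2 kt
Leg 2: desired track 15.2°; wind correction -5.5° → command heading 9.7°, groundspeed 142.9 kt
Leg 3: desired track 125.3°; wind correction +29.0° → command heading 154.3°, groundspeed 77.4 kt
Leg 4: desired track 232.4°; wind correction -12.4° → command heading 220.0°, groundspeed 51.8 kt
Leg 5: desired track 330.6°; wind correction -24.0° → command heading 306.6°, groundspeed 115.1 kt
Leg 6: desired track 269.8°; wind correction -26.0° → command heading 243.8°, groundspeed 65.7 kt

Leg 1: heading=191.9°, groundspeed=52.2 kt
Leg 2: heading=9.7°, groundspeed=142.9 kt
Leg 3: heading=154.3°, groundspeed=77.4 kt
Leg 4: heading=220.0°, groundspeed=51.8 kt
Leg 5: heading=306.6°, groundspeed=115.1 kt
Leg 6: heading=243.8°, groundspeed=65.7 kt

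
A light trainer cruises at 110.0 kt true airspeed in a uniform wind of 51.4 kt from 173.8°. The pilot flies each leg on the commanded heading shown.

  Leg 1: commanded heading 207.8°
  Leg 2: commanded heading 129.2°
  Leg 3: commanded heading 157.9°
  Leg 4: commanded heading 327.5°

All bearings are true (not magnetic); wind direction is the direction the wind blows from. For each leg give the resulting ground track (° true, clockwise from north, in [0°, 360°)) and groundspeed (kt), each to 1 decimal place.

Leg 1: heading 207.8°; drift +23.1° → track 230.9°, groundspeed 73.3 kt
Leg 2: heading 129.2°; drift -26.2° → track 103.0°, groundspeed 81.8 kt
Leg 3: heading 157.9°; drift -13.1° → track 144.8°, groundspeed 62.2 kt
Leg 4: heading 327.5°; drift +8.3° → track 335.8°, groundspeed 157.7 kt

Leg 1: track=230.9°, groundspeed=73.3 kt
Leg 2: track=103.0°, groundspeed=81.8 kt
Leg 3: track=144.8°, groundspeed=62.2 kt
Leg 4: track=335.8°, groundspeed=157.7 kt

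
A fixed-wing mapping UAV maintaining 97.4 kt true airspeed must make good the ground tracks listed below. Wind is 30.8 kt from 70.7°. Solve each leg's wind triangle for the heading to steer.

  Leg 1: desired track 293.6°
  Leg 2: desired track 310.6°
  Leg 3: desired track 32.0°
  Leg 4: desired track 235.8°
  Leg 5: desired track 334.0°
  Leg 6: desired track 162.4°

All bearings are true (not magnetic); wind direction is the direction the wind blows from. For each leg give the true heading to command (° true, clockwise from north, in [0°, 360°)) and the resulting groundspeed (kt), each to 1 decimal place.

Leg 1: desired track 293.6°; wind correction +12.4° → command heading 306.0°, groundspeed 117.7 kt
Leg 2: desired track 310.6°; wind correction +15.9° → command heading 326.5°, groundspeed 109.1 kt
Leg 3: desired track 32.0°; wind correction +11.4° → command heading 43.4°, groundspeed 71.4 kt
Leg 4: desired track 235.8°; wind correction -4.7° → command heading 231.1°, groundspeed 126.8 kt
Leg 5: desired track 334.0°; wind correction +18.3° → command heading 352.3°, groundspeed 96.1 kt
Leg 6: desired track 162.4°; wind correction -18.4° → command heading 144.0°, groundspeed 93.3 kt

Leg 1: heading=306.0°, groundspeed=117.7 kt
Leg 2: heading=326.5°, groundspeed=109.1 kt
Leg 3: heading=43.4°, groundspeed=71.4 kt
Leg 4: heading=231.1°, groundspeed=126.8 kt
Leg 5: heading=352.3°, groundspeed=96.1 kt
Leg 6: heading=144.0°, groundspeed=93.3 kt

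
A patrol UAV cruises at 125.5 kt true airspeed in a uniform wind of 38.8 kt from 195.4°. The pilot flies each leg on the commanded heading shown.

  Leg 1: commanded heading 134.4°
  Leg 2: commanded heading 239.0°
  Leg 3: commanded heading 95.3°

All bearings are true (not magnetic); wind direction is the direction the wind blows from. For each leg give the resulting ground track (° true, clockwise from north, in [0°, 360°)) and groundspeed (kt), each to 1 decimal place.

Leg 1: heading 134.4°; drift -17.6° → track 116.8°, groundspeed 112.0 kt
Leg 2: heading 239.0°; drift +15.4° → track 254.4°, groundspeed 101.0 kt
Leg 3: heading 95.3°; drift -16.1° → track 79.2°, groundspeed 137.7 kt

Leg 1: track=116.8°, groundspeed=112.0 kt
Leg 2: track=254.4°, groundspeed=101.0 kt
Leg 3: track=79.2°, groundspeed=137.7 kt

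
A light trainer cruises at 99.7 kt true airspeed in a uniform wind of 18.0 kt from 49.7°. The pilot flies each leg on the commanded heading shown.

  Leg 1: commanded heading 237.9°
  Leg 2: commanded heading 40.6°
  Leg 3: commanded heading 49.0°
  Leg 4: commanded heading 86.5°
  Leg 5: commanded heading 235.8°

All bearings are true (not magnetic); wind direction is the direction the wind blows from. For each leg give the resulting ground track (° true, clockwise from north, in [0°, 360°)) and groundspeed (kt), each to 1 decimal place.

Leg 1: heading 237.9°; drift -1.3° → track 236.6°, groundspeed 117.5 kt
Leg 2: heading 40.6°; drift -2.0° → track 38.6°, groundspeed 82.0 kt
Leg 3: heading 49.0°; drift -0.2° → track 48.8°, groundspeed 81.7 kt
Leg 4: heading 86.5°; drift +7.2° → track 93.7°, groundspeed 86.0 kt
Leg 5: heading 235.8°; drift -0.9° → track 234.9°, groundspeed 117.6 kt

Leg 1: track=236.6°, groundspeed=117.5 kt
Leg 2: track=38.6°, groundspeed=82.0 kt
Leg 3: track=48.8°, groundspeed=81.7 kt
Leg 4: track=93.7°, groundspeed=86.0 kt
Leg 5: track=234.9°, groundspeed=117.6 kt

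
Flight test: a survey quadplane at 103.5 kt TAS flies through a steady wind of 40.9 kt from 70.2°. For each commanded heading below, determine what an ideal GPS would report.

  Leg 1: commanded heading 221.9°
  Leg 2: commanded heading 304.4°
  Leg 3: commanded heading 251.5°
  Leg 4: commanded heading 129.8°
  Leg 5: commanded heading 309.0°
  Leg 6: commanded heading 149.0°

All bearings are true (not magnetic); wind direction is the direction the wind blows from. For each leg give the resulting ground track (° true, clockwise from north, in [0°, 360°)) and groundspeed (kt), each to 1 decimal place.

Leg 1: heading 221.9°; drift +7.9° → track 229.8°, groundspeed 140.9 kt
Leg 2: heading 304.4°; drift -14.6° → track 289.8°, groundspeed 131.7 kt
Leg 3: heading 251.5°; drift -0.4° → track 251.1°, groundspeed 144.4 kt
Leg 4: heading 129.8°; drift +23.1° → track 152.9°, groundspeed 90.0 kt
Leg 5: heading 309.0°; drift -15.7° → track 293.3°, groundspeed 129.5 kt
Leg 6: heading 149.0°; drift +22.8° → track 171.8°, groundspeed 103.6 kt

Leg 1: track=229.8°, groundspeed=140.9 kt
Leg 2: track=289.8°, groundspeed=131.7 kt
Leg 3: track=251.1°, groundspeed=144.4 kt
Leg 4: track=152.9°, groundspeed=90.0 kt
Leg 5: track=293.3°, groundspeed=129.5 kt
Leg 6: track=171.8°, groundspeed=103.6 kt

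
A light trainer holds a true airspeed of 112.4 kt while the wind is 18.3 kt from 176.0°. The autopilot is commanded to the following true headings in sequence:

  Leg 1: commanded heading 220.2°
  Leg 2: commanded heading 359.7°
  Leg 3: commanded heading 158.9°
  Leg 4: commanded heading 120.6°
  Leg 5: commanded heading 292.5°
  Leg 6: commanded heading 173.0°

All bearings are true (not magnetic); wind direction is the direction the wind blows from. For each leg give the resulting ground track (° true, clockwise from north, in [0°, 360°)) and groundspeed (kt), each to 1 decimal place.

Leg 1: track=227.5°, groundspeed=100.1 kt
Leg 2: track=359.2°, groundspeed=130.7 kt
Leg 3: track=155.7°, groundspeed=95.1 kt
Leg 4: track=112.2°, groundspeed=103.1 kt
Leg 5: track=300.2°, groundspeed=121.7 kt
Leg 6: track=172.4°, groundspeed=94.1 kt

Leg 1: heading 220.2°; drift +7.3° → track 227.5°, groundspeed 100.1 kt
Leg 2: heading 359.7°; drift -0.5° → track 359.2°, groundspeed 130.7 kt
Leg 3: heading 158.9°; drift -3.2° → track 155.7°, groundspeed 95.1 kt
Leg 4: heading 120.6°; drift -8.4° → track 112.2°, groundspeed 103.1 kt
Leg 5: heading 292.5°; drift +7.7° → track 300.2°, groundspeed 121.7 kt
Leg 6: heading 173.0°; drift -0.6° → track 172.4°, groundspeed 94.1 kt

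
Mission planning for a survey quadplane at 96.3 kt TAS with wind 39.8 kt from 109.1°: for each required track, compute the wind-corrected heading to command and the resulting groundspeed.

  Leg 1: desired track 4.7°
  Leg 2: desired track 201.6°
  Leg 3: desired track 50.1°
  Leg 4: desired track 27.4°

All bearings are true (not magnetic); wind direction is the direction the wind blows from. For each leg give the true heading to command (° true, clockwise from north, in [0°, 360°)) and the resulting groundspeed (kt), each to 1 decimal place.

Leg 1: desired track 4.7°; wind correction +23.6° → command heading 28.3°, groundspeed 98.1 kt
Leg 2: desired track 201.6°; wind correction -24.4° → command heading 177.2°, groundspeed 89.4 kt
Leg 3: desired track 50.1°; wind correction +20.7° → command heading 70.8°, groundspeed 69.6 kt
Leg 4: desired track 27.4°; wind correction +24.1° → command heading 51.5°, groundspeed 82.1 kt

Leg 1: heading=28.3°, groundspeed=98.1 kt
Leg 2: heading=177.2°, groundspeed=89.4 kt
Leg 3: heading=70.8°, groundspeed=69.6 kt
Leg 4: heading=51.5°, groundspeed=82.1 kt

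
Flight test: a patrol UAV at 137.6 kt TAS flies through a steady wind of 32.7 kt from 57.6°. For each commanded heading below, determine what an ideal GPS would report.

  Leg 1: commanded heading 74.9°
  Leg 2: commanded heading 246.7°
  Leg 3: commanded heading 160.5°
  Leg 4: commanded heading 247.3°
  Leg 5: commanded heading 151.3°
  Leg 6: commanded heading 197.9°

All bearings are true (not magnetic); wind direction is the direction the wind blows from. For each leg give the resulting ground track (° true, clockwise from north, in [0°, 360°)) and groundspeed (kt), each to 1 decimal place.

Leg 1: track=80.1°, groundspeed=106.8 kt
Leg 2: track=245.0°, groundspeed=170.0 kt
Leg 3: track=172.9°, groundspeed=148.4 kt
Leg 4: track=245.4°, groundspeed=169.9 kt
Leg 5: track=164.4°, groundspeed=143.5 kt
Leg 6: track=205.2°, groundspeed=164.1 kt

Leg 1: heading 74.9°; drift +5.2° → track 80.1°, groundspeed 106.8 kt
Leg 2: heading 246.7°; drift -1.7° → track 245.0°, groundspeed 170.0 kt
Leg 3: heading 160.5°; drift +12.4° → track 172.9°, groundspeed 148.4 kt
Leg 4: heading 247.3°; drift -1.9° → track 245.4°, groundspeed 169.9 kt
Leg 5: heading 151.3°; drift +13.1° → track 164.4°, groundspeed 143.5 kt
Leg 6: heading 197.9°; drift +7.3° → track 205.2°, groundspeed 164.1 kt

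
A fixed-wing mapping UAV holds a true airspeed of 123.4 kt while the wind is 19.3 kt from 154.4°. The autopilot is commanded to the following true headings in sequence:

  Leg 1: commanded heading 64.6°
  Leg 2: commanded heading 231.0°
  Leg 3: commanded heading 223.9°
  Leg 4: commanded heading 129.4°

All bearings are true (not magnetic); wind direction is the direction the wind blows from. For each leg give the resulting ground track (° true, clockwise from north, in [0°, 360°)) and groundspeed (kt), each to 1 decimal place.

Leg 1: heading 64.6°; drift -8.9° → track 55.7°, groundspeed 124.8 kt
Leg 2: heading 231.0°; drift +9.0° → track 240.0°, groundspeed 120.4 kt
Leg 3: heading 223.9°; drift +8.8° → track 232.7°, groundspeed 118.0 kt
Leg 4: heading 129.4°; drift -4.4° → track 125.0°, groundspeed 106.2 kt

Leg 1: track=55.7°, groundspeed=124.8 kt
Leg 2: track=240.0°, groundspeed=120.4 kt
Leg 3: track=232.7°, groundspeed=118.0 kt
Leg 4: track=125.0°, groundspeed=106.2 kt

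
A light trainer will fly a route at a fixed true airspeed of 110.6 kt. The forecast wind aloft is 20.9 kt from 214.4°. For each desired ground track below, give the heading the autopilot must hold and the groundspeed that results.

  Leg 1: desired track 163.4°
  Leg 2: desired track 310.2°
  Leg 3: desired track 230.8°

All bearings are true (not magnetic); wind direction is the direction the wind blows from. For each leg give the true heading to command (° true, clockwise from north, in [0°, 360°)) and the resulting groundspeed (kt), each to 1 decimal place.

Leg 1: heading=171.8°, groundspeed=96.2 kt
Leg 2: heading=299.4°, groundspeed=110.7 kt
Leg 3: heading=227.7°, groundspeed=90.4 kt

Leg 1: desired track 163.4°; wind correction +8.4° → command heading 171.8°, groundspeed 96.2 kt
Leg 2: desired track 310.2°; wind correction -10.8° → command heading 299.4°, groundspeed 110.7 kt
Leg 3: desired track 230.8°; wind correction -3.1° → command heading 227.7°, groundspeed 90.4 kt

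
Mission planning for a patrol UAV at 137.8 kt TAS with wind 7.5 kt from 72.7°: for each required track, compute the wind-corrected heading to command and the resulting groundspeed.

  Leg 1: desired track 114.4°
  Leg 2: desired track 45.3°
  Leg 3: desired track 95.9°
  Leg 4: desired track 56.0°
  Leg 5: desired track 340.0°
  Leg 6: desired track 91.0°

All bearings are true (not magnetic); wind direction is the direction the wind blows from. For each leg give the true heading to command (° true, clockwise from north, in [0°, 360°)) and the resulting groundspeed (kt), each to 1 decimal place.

Leg 1: heading=112.3°, groundspeed=132.1 kt
Leg 2: heading=46.7°, groundspeed=131.1 kt
Leg 3: heading=94.7°, groundspeed=130.9 kt
Leg 4: heading=56.9°, groundspeed=130.6 kt
Leg 5: heading=343.1°, groundspeed=137.9 kt
Leg 6: heading=90.0°, groundspeed=130.7 kt

Leg 1: desired track 114.4°; wind correction -2.1° → command heading 112.3°, groundspeed 132.1 kt
Leg 2: desired track 45.3°; wind correction +1.4° → command heading 46.7°, groundspeed 131.1 kt
Leg 3: desired track 95.9°; wind correction -1.2° → command heading 94.7°, groundspeed 130.9 kt
Leg 4: desired track 56.0°; wind correction +0.9° → command heading 56.9°, groundspeed 130.6 kt
Leg 5: desired track 340.0°; wind correction +3.1° → command heading 343.1°, groundspeed 137.9 kt
Leg 6: desired track 91.0°; wind correction -1.0° → command heading 90.0°, groundspeed 130.7 kt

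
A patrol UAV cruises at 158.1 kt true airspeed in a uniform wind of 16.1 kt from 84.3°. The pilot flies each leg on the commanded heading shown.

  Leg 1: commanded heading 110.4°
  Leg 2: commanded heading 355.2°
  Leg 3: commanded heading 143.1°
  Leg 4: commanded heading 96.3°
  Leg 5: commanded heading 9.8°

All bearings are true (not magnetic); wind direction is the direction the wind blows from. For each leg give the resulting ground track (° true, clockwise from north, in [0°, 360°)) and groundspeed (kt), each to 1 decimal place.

Leg 1: track=113.2°, groundspeed=143.8 kt
Leg 2: track=349.4°, groundspeed=158.7 kt
Leg 3: track=148.4°, groundspeed=150.4 kt
Leg 4: track=97.6°, groundspeed=142.4 kt
Leg 5: track=4.0°, groundspeed=154.6 kt

Leg 1: heading 110.4°; drift +2.8° → track 113.2°, groundspeed 143.8 kt
Leg 2: heading 355.2°; drift -5.8° → track 349.4°, groundspeed 158.7 kt
Leg 3: heading 143.1°; drift +5.3° → track 148.4°, groundspeed 150.4 kt
Leg 4: heading 96.3°; drift +1.3° → track 97.6°, groundspeed 142.4 kt
Leg 5: heading 9.8°; drift -5.8° → track 4.0°, groundspeed 154.6 kt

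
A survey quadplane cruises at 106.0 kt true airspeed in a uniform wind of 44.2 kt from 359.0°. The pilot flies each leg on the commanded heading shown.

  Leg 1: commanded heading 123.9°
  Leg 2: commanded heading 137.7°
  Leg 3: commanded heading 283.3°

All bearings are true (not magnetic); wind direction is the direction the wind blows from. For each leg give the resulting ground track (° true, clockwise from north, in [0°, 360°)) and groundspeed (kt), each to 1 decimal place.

Leg 1: heading 123.9°; drift +15.4° → track 139.3°, groundspeed 136.2 kt
Leg 2: heading 137.7°; drift +11.8° → track 149.5°, groundspeed 142.2 kt
Leg 3: heading 283.3°; drift -24.2° → track 259.1°, groundspeed 104.3 kt

Leg 1: track=139.3°, groundspeed=136.2 kt
Leg 2: track=149.5°, groundspeed=142.2 kt
Leg 3: track=259.1°, groundspeed=104.3 kt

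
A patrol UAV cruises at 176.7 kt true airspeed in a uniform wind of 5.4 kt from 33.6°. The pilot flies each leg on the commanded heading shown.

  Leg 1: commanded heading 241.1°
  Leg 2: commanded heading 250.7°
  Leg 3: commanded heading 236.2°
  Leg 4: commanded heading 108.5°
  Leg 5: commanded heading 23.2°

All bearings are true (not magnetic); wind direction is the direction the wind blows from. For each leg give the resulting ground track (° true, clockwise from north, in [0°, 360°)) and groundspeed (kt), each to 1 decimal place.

Leg 1: heading 241.1°; drift -0.8° → track 240.3°, groundspeed 181.5 kt
Leg 2: heading 250.7°; drift -1.0° → track 249.7°, groundspeed 181.0 kt
Leg 3: heading 236.2°; drift -0.7° → track 235.5°, groundspeed 181.7 kt
Leg 4: heading 108.5°; drift +1.7° → track 110.2°, groundspeed 175.4 kt
Leg 5: heading 23.2°; drift -0.3° → track 22.9°, groundspeed 171.4 kt

Leg 1: track=240.3°, groundspeed=181.5 kt
Leg 2: track=249.7°, groundspeed=181.0 kt
Leg 3: track=235.5°, groundspeed=181.7 kt
Leg 4: track=110.2°, groundspeed=175.4 kt
Leg 5: track=22.9°, groundspeed=171.4 kt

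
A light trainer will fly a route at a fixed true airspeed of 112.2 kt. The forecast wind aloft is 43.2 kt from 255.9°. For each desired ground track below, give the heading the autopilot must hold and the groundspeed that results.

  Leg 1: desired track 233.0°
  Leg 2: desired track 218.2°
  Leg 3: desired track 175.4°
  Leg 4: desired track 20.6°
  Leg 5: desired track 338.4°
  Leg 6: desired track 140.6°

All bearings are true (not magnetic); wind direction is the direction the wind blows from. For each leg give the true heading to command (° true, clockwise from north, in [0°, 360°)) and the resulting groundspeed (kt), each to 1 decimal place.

Leg 1: desired track 233.0°; wind correction +8.6° → command heading 241.6°, groundspeed 71.1 kt
Leg 2: desired track 218.2°; wind correction +13.6° → command heading 231.8°, groundspeed 74.9 kt
Leg 3: desired track 175.4°; wind correction +22.3° → command heading 197.7°, groundspeed 96.7 kt
Leg 4: desired track 20.6°; wind correction -18.5° → command heading 2.1°, groundspeed 131.0 kt
Leg 5: desired track 338.4°; wind correction -22.4° → command heading 316.0°, groundspeed 98.1 kt
Leg 6: desired track 140.6°; wind correction +20.4° → command heading 161.0°, groundspeed 123.6 kt

Leg 1: heading=241.6°, groundspeed=71.1 kt
Leg 2: heading=231.8°, groundspeed=74.9 kt
Leg 3: heading=197.7°, groundspeed=96.7 kt
Leg 4: heading=2.1°, groundspeed=131.0 kt
Leg 5: heading=316.0°, groundspeed=98.1 kt
Leg 6: heading=161.0°, groundspeed=123.6 kt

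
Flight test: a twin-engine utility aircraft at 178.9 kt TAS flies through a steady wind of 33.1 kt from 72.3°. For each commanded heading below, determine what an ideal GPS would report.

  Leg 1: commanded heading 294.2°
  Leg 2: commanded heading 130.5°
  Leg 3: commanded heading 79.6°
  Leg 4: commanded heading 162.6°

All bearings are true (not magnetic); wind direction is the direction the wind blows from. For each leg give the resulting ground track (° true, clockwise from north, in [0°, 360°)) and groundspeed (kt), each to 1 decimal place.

Leg 1: track=288.0°, groundspeed=204.7 kt
Leg 2: track=140.4°, groundspeed=163.9 kt
Leg 3: track=81.2°, groundspeed=146.1 kt
Leg 4: track=173.1°, groundspeed=182.1 kt

Leg 1: heading 294.2°; drift -6.2° → track 288.0°, groundspeed 204.7 kt
Leg 2: heading 130.5°; drift +9.9° → track 140.4°, groundspeed 163.9 kt
Leg 3: heading 79.6°; drift +1.6° → track 81.2°, groundspeed 146.1 kt
Leg 4: heading 162.6°; drift +10.5° → track 173.1°, groundspeed 182.1 kt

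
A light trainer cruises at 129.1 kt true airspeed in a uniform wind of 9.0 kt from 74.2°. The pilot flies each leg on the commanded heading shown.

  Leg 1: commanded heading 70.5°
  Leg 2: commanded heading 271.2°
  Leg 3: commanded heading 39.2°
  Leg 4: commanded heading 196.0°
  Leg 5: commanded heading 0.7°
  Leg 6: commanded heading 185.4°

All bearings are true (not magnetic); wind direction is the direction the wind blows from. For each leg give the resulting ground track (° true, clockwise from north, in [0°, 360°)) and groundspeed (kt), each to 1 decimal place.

Leg 1: heading 70.5°; drift -0.3° → track 70.2°, groundspeed 120.1 kt
Leg 2: heading 271.2°; drift -1.1° → track 270.1°, groundspeed 137.7 kt
Leg 3: heading 39.2°; drift -2.4° → track 36.8°, groundspeed 121.8 kt
Leg 4: heading 196.0°; drift +3.3° → track 199.3°, groundspeed 134.1 kt
Leg 5: heading 0.7°; drift -3.9° → track 356.8°, groundspeed 126.8 kt
Leg 6: heading 185.4°; drift +3.6° → track 189.0°, groundspeed 132.6 kt

Leg 1: track=70.2°, groundspeed=120.1 kt
Leg 2: track=270.1°, groundspeed=137.7 kt
Leg 3: track=36.8°, groundspeed=121.8 kt
Leg 4: track=199.3°, groundspeed=134.1 kt
Leg 5: track=356.8°, groundspeed=126.8 kt
Leg 6: track=189.0°, groundspeed=132.6 kt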